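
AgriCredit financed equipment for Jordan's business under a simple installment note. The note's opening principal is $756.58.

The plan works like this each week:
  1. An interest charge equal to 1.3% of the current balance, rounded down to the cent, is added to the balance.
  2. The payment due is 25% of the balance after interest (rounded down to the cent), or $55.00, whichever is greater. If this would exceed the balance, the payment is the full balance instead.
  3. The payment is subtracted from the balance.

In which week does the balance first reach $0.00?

9

Week 1: opening $756.58; interest $9.83 → $766.41; payment $191.60; balance $574.81
Week 2: opening $574.81; interest $7.47 → $582.28; payment $145.57; balance $436.71
Week 3: opening $436.71; interest $5.67 → $442.38; payment $110.59; balance $331.79
Week 4: opening $331.79; interest $4.31 → $336.10; payment $84.02; balance $252.08
Week 5: opening $252.08; interest $3.27 → $255.35; payment $63.83; balance $191.52
Week 6: opening $191.52; interest $2.48 → $194.00; payment $55.00; balance $139.00
Week 7: opening $139.00; interest $1.80 → $140.80; payment $55.00; balance $85.80
Week 8: opening $85.80; interest $1.11 → $86.91; payment $55.00; balance $31.91
Week 9: opening $31.91; interest $0.41 → $32.32; payment $32.32; balance $0.00
Balance reaches $0.00 in week 9.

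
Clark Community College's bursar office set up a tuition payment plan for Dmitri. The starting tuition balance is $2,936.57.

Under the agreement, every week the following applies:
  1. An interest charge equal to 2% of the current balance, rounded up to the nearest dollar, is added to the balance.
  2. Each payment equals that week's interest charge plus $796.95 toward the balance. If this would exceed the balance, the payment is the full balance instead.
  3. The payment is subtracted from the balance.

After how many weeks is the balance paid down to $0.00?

4

Week 1: opening $2,936.57; interest $59.00 → $2,995.57; payment $855.95; balance $2,139.62
Week 2: opening $2,139.62; interest $43.00 → $2,182.62; payment $839.95; balance $1,342.67
Week 3: opening $1,342.67; interest $27.00 → $1,369.67; payment $823.95; balance $545.72
Week 4: opening $545.72; interest $11.00 → $556.72; payment $556.72; balance $0.00
Balance reaches $0.00 in week 4.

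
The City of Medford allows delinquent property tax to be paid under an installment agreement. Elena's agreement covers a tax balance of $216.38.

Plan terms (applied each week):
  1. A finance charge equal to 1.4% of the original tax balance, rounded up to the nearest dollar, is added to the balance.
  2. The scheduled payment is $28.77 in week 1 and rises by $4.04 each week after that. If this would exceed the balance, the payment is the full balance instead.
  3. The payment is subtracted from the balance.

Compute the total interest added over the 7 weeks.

Week 1: opening $216.38; interest $4.00 → $220.38; payment $28.77; balance $191.61
Week 2: opening $191.61; interest $4.00 → $195.61; payment $32.81; balance $162.80
Week 3: opening $162.80; interest $4.00 → $166.80; payment $36.85; balance $129.95
Week 4: opening $129.95; interest $4.00 → $133.95; payment $40.89; balance $93.06
Week 5: opening $93.06; interest $4.00 → $97.06; payment $44.93; balance $52.13
Week 6: opening $52.13; interest $4.00 → $56.13; payment $48.97; balance $7.16
Week 7: opening $7.16; interest $4.00 → $11.16; payment $11.16; balance $0.00
Total interest: $4.00 + $4.00 + $4.00 + $4.00 + $4.00 + $4.00 + $4.00 = $28.00

$28.00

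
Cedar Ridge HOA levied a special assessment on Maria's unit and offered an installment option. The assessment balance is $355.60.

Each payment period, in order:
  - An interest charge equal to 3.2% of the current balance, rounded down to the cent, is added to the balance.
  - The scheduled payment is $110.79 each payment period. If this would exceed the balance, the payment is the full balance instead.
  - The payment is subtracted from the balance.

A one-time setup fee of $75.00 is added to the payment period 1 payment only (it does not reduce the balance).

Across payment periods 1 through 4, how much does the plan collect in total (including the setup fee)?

$456.59

Payment period 1: opening $355.60; interest $11.37 → $366.97; payment $110.79 (+ $75.00 fee); balance $256.18
Payment period 2: opening $256.18; interest $8.19 → $264.37; payment $110.79; balance $153.58
Payment period 3: opening $153.58; interest $4.91 → $158.49; payment $110.79; balance $47.70
Payment period 4: opening $47.70; interest $1.52 → $49.22; payment $49.22; balance $0.00
Total paid: $456.59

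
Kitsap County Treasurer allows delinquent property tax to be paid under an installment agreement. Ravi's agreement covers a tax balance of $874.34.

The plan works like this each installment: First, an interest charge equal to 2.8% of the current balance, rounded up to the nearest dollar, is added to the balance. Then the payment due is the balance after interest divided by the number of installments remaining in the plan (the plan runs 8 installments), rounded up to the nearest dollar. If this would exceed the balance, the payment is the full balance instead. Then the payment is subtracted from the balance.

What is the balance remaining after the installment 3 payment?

Installment 1: $874.34 +$25.00 interest = $899.34; pay $113.00 → $786.34
Installment 2: $786.34 +$23.00 interest = $809.34; pay $116.00 → $693.34
Installment 3: $693.34 +$20.00 interest = $713.34; pay $119.00 → $594.34

$594.34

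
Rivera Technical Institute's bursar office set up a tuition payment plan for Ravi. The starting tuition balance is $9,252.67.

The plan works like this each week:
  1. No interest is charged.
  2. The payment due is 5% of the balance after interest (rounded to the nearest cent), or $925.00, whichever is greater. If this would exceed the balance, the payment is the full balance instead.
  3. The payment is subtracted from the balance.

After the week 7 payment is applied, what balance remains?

# | Opening | Payment | End bal
1 | $9,252.67 | $925.00 | $8,327.67
2 | $8,327.67 | $925.00 | $7,402.67
3 | $7,402.67 | $925.00 | $6,477.67
4 | $6,477.67 | $925.00 | $5,552.67
5 | $5,552.67 | $925.00 | $4,627.67
6 | $4,627.67 | $925.00 | $3,702.67
7 | $3,702.67 | $925.00 | $2,777.67

$2,777.67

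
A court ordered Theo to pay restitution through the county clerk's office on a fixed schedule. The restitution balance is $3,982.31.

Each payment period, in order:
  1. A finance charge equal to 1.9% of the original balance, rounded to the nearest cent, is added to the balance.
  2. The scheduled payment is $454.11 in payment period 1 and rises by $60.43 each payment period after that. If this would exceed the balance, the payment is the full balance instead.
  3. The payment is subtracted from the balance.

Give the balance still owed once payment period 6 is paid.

$805.16

Payment period 1: opening $3,982.31; interest $75.66 → $4,057.97; payment $454.11; balance $3,603.86
Payment period 2: opening $3,603.86; interest $75.66 → $3,679.52; payment $514.54; balance $3,164.98
Payment period 3: opening $3,164.98; interest $75.66 → $3,240.64; payment $574.97; balance $2,665.67
Payment period 4: opening $2,665.67; interest $75.66 → $2,741.33; payment $635.40; balance $2,105.93
Payment period 5: opening $2,105.93; interest $75.66 → $2,181.59; payment $695.83; balance $1,485.76
Payment period 6: opening $1,485.76; interest $75.66 → $1,561.42; payment $756.26; balance $805.16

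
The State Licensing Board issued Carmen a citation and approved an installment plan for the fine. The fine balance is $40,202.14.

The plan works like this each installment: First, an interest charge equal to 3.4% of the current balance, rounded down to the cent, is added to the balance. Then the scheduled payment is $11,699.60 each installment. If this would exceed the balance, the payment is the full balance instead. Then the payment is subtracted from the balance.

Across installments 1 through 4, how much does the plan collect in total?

# | Opening | Interest | Payment | End bal
1 | $40,202.14 | $1,366.87 | $11,699.60 | $29,869.41
2 | $29,869.41 | $1,015.55 | $11,699.60 | $19,185.36
3 | $19,185.36 | $652.30 | $11,699.60 | $8,138.06
4 | $8,138.06 | $276.69 | $8,414.75 | $0.00
Total paid: $43,513.55

$43,513.55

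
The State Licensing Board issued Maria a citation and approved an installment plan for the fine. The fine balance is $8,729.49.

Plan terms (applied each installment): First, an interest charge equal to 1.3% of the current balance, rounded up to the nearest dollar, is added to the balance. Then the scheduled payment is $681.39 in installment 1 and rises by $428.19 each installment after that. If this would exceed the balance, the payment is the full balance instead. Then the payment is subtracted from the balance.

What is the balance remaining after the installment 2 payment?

$7,159.52

Installment 1: $8,729.49 +$114.00 interest = $8,843.49; pay $681.39 → $8,162.10
Installment 2: $8,162.10 +$107.00 interest = $8,269.10; pay $1,109.58 → $7,159.52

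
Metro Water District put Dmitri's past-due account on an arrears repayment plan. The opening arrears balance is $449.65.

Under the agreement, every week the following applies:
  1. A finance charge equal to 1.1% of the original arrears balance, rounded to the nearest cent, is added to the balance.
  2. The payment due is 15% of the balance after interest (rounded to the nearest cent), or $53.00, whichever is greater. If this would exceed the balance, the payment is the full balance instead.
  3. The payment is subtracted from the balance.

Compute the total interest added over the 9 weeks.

$44.55

Week 1: $449.65 +$4.95 interest = $454.60; pay $68.19 → $386.41
Week 2: $386.41 +$4.95 interest = $391.36; pay $58.70 → $332.66
Week 3: $332.66 +$4.95 interest = $337.61; pay $53.00 → $284.61
Week 4: $284.61 +$4.95 interest = $289.56; pay $53.00 → $236.56
Week 5: $236.56 +$4.95 interest = $241.51; pay $53.00 → $188.51
Week 6: $188.51 +$4.95 interest = $193.46; pay $53.00 → $140.46
Week 7: $140.46 +$4.95 interest = $145.41; pay $53.00 → $92.41
Week 8: $92.41 +$4.95 interest = $97.36; pay $53.00 → $44.36
Week 9: $44.36 +$4.95 interest = $49.31; pay $49.31 → $0.00
Total interest: $4.95 + $4.95 + $4.95 + $4.95 + $4.95 + $4.95 + $4.95 + $4.95 + $4.95 = $44.55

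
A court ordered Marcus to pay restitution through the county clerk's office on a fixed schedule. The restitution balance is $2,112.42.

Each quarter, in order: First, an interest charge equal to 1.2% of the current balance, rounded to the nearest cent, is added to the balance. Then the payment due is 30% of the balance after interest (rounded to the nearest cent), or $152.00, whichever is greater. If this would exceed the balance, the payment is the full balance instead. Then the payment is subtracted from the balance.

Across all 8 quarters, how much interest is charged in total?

Quarter 1: opening $2,112.42; interest $25.35 → $2,137.77; payment $641.33; balance $1,496.44
Quarter 2: opening $1,496.44; interest $17.96 → $1,514.40; payment $454.32; balance $1,060.08
Quarter 3: opening $1,060.08; interest $12.72 → $1,072.80; payment $321.84; balance $750.96
Quarter 4: opening $750.96; interest $9.01 → $759.97; payment $227.99; balance $531.98
Quarter 5: opening $531.98; interest $6.38 → $538.36; payment $161.51; balance $376.85
Quarter 6: opening $376.85; interest $4.52 → $381.37; payment $152.00; balance $229.37
Quarter 7: opening $229.37; interest $2.75 → $232.12; payment $152.00; balance $80.12
Quarter 8: opening $80.12; interest $0.96 → $81.08; payment $81.08; balance $0.00
Total interest: $25.35 + $17.96 + $12.72 + $9.01 + $6.38 + $4.52 + $2.75 + $0.96 = $79.65

$79.65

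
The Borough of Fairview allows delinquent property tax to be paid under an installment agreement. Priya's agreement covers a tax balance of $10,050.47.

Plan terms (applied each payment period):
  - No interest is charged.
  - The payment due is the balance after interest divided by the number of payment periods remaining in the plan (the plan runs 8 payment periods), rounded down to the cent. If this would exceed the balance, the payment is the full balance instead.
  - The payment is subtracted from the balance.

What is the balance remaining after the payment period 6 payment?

$2,512.62

Payment period 1: $10,050.47 − $1,256.30 → $8,794.17
Payment period 2: $8,794.17 − $1,256.31 → $7,537.86
Payment period 3: $7,537.86 − $1,256.31 → $6,281.55
Payment period 4: $6,281.55 − $1,256.31 → $5,025.24
Payment period 5: $5,025.24 − $1,256.31 → $3,768.93
Payment period 6: $3,768.93 − $1,256.31 → $2,512.62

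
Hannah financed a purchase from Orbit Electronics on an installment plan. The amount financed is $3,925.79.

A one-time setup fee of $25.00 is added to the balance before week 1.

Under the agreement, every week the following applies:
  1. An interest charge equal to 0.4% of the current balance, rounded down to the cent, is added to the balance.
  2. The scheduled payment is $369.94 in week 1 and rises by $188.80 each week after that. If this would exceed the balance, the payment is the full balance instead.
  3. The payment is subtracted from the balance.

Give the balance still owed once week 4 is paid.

$1,389.87

Week 1: opening $3,950.79; interest $15.80 → $3,966.59; payment $369.94; balance $3,596.65
Week 2: opening $3,596.65; interest $14.38 → $3,611.03; payment $558.74; balance $3,052.29
Week 3: opening $3,052.29; interest $12.20 → $3,064.49; payment $747.54; balance $2,316.95
Week 4: opening $2,316.95; interest $9.26 → $2,326.21; payment $936.34; balance $1,389.87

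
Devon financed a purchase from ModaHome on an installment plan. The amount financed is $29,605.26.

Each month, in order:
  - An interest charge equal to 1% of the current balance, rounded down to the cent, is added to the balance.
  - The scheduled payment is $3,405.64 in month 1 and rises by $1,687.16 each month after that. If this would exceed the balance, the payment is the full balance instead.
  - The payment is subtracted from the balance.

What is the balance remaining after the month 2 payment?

Month 1: opening $29,605.26; interest $296.05 → $29,901.31; payment $3,405.64; balance $26,495.67
Month 2: opening $26,495.67; interest $264.95 → $26,760.62; payment $5,092.80; balance $21,667.82

$21,667.82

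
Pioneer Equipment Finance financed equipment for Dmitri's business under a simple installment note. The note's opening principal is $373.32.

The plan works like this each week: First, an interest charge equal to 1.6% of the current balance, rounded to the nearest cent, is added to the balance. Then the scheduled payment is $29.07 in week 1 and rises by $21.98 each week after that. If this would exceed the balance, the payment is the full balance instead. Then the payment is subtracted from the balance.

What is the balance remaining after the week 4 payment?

Week 1: opening $373.32; interest $5.97 → $379.29; payment $29.07; balance $350.22
Week 2: opening $350.22; interest $5.60 → $355.82; payment $51.05; balance $304.77
Week 3: opening $304.77; interest $4.88 → $309.65; payment $73.03; balance $236.62
Week 4: opening $236.62; interest $3.79 → $240.41; payment $95.01; balance $145.40

$145.40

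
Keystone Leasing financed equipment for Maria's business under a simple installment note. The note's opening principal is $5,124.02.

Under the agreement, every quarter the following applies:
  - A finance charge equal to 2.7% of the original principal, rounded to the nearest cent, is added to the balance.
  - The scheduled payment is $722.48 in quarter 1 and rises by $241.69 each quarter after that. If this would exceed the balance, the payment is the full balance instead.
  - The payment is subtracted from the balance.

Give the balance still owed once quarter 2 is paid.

# | Opening | Interest | Payment | End bal
1 | $5,124.02 | $138.35 | $722.48 | $4,539.89
2 | $4,539.89 | $138.35 | $964.17 | $3,714.07

$3,714.07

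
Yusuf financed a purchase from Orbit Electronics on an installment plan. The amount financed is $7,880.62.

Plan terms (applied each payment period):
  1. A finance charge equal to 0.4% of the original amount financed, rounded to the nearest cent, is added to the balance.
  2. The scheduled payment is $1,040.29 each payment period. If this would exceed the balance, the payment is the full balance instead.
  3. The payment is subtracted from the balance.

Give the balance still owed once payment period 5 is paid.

# | Opening | Interest | Payment | End bal
1 | $7,880.62 | $31.52 | $1,040.29 | $6,871.85
2 | $6,871.85 | $31.52 | $1,040.29 | $5,863.08
3 | $5,863.08 | $31.52 | $1,040.29 | $4,854.31
4 | $4,854.31 | $31.52 | $1,040.29 | $3,845.54
5 | $3,845.54 | $31.52 | $1,040.29 | $2,836.77

$2,836.77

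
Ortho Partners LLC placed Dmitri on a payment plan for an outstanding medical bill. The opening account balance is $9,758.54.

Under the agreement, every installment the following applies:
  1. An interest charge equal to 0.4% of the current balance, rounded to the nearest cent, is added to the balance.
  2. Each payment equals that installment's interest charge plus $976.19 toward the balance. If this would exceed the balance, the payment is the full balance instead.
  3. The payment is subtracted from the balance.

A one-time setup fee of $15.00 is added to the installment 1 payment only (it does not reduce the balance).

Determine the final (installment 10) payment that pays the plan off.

# | Opening | Interest | Payment | Fee | End bal
1 | $9,758.54 | $39.03 | $1,015.22 | $15.00 | $8,782.35
2 | $8,782.35 | $35.13 | $1,011.32 | — | $7,806.16
3 | $7,806.16 | $31.22 | $1,007.41 | — | $6,829.97
4 | $6,829.97 | $27.32 | $1,003.51 | — | $5,853.78
5 | $5,853.78 | $23.42 | $999.61 | — | $4,877.59
6 | $4,877.59 | $19.51 | $995.70 | — | $3,901.40
7 | $3,901.40 | $15.61 | $991.80 | — | $2,925.21
8 | $2,925.21 | $11.70 | $987.89 | — | $1,949.02
9 | $1,949.02 | $7.80 | $983.99 | — | $972.83
10 | $972.83 | $3.89 | $976.72 | — | $0.00

$976.72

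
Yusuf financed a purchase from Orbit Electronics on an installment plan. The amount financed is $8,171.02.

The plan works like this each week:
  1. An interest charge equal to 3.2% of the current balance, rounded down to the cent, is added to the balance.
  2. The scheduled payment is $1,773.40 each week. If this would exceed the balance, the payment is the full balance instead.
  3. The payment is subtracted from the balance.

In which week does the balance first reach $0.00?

# | Opening | Interest | Payment | End bal
1 | $8,171.02 | $261.47 | $1,773.40 | $6,659.09
2 | $6,659.09 | $213.09 | $1,773.40 | $5,098.78
3 | $5,098.78 | $163.16 | $1,773.40 | $3,488.54
4 | $3,488.54 | $111.63 | $1,773.40 | $1,826.77
5 | $1,826.77 | $58.45 | $1,773.40 | $111.82
6 | $111.82 | $3.57 | $115.39 | $0.00
Balance reaches $0.00 in week 6.

6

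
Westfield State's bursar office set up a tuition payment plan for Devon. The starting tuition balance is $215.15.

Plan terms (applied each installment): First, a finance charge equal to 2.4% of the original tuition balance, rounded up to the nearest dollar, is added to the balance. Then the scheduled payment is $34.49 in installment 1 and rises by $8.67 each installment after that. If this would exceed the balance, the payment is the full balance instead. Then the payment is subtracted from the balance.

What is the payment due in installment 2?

$43.16

Installment 1: opening $215.15; interest $6.00 → $221.15; payment $34.49; balance $186.66
Installment 2: opening $186.66; interest $6.00 → $192.66; payment $43.16; balance $149.50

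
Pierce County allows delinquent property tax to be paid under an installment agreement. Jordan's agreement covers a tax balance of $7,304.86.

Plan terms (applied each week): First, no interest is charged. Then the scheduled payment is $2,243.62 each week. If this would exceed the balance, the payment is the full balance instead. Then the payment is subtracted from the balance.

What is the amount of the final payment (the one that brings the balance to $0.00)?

$574.00

# | Opening | Payment | End bal
1 | $7,304.86 | $2,243.62 | $5,061.24
2 | $5,061.24 | $2,243.62 | $2,817.62
3 | $2,817.62 | $2,243.62 | $574.00
4 | $574.00 | $574.00 | $0.00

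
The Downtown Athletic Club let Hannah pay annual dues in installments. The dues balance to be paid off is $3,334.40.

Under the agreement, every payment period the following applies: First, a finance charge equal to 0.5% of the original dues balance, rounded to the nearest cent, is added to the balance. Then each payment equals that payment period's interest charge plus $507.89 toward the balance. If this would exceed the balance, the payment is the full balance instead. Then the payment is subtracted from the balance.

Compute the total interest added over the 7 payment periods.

Payment period 1: opening $3,334.40; interest $16.67 → $3,351.07; payment $524.56; balance $2,826.51
Payment period 2: opening $2,826.51; interest $16.67 → $2,843.18; payment $524.56; balance $2,318.62
Payment period 3: opening $2,318.62; interest $16.67 → $2,335.29; payment $524.56; balance $1,810.73
Payment period 4: opening $1,810.73; interest $16.67 → $1,827.40; payment $524.56; balance $1,302.84
Payment period 5: opening $1,302.84; interest $16.67 → $1,319.51; payment $524.56; balance $794.95
Payment period 6: opening $794.95; interest $16.67 → $811.62; payment $524.56; balance $287.06
Payment period 7: opening $287.06; interest $16.67 → $303.73; payment $303.73; balance $0.00
Total interest: $16.67 + $16.67 + $16.67 + $16.67 + $16.67 + $16.67 + $16.67 = $116.69

$116.69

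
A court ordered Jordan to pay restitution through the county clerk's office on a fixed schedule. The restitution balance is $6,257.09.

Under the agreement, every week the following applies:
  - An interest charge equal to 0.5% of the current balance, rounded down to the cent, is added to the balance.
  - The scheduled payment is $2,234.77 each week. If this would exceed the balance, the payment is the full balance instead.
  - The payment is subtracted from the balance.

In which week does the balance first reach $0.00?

Week 1: opening $6,257.09; interest $31.28 → $6,288.37; payment $2,234.77; balance $4,053.60
Week 2: opening $4,053.60; interest $20.26 → $4,073.86; payment $2,234.77; balance $1,839.09
Week 3: opening $1,839.09; interest $9.19 → $1,848.28; payment $1,848.28; balance $0.00
Balance reaches $0.00 in week 3.

3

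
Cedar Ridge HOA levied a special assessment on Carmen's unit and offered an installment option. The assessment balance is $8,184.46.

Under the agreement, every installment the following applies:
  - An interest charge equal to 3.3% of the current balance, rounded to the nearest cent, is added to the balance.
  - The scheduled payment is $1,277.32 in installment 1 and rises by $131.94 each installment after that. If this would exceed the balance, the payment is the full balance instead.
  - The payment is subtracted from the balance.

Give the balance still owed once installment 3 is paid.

# | Opening | Interest | Payment | End bal
1 | $8,184.46 | $270.09 | $1,277.32 | $7,177.23
2 | $7,177.23 | $236.85 | $1,409.26 | $6,004.82
3 | $6,004.82 | $198.16 | $1,541.20 | $4,661.78

$4,661.78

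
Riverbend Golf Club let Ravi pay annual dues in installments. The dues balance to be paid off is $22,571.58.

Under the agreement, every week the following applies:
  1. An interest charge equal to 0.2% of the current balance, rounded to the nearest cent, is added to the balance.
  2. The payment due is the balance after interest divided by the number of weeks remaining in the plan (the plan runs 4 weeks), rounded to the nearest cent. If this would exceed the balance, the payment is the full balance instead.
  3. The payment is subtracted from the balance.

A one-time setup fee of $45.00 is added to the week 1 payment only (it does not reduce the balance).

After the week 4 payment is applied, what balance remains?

$0.00

Week 1: opening $22,571.58; interest $45.14 → $22,616.72; payment $5,654.18 (+ $45.00 fee); balance $16,962.54
Week 2: opening $16,962.54; interest $33.93 → $16,996.47; payment $5,665.49; balance $11,330.98
Week 3: opening $11,330.98; interest $22.66 → $11,353.64; payment $5,676.82; balance $5,676.82
Week 4: opening $5,676.82; interest $11.35 → $5,688.17; payment $5,688.17; balance $0.00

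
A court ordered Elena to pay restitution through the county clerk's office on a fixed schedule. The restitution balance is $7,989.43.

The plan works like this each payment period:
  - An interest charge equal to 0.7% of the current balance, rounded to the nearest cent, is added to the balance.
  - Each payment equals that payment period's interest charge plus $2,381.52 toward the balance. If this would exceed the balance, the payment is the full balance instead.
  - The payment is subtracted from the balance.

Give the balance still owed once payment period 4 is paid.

Payment period 1: opening $7,989.43; interest $55.93 → $8,045.36; payment $2,437.45; balance $5,607.91
Payment period 2: opening $5,607.91; interest $39.26 → $5,647.17; payment $2,420.78; balance $3,226.39
Payment period 3: opening $3,226.39; interest $22.58 → $3,248.97; payment $2,404.10; balance $844.87
Payment period 4: opening $844.87; interest $5.91 → $850.78; payment $850.78; balance $0.00

$0.00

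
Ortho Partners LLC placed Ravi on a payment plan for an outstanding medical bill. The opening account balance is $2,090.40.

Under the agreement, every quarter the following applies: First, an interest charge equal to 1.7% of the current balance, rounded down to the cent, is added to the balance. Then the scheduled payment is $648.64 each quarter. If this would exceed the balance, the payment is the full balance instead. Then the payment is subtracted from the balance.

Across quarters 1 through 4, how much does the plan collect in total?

# | Opening | Interest | Payment | End bal
1 | $2,090.40 | $35.53 | $648.64 | $1,477.29
2 | $1,477.29 | $25.11 | $648.64 | $853.76
3 | $853.76 | $14.51 | $648.64 | $219.63
4 | $219.63 | $3.73 | $223.36 | $0.00
Total paid: $2,169.28

$2,169.28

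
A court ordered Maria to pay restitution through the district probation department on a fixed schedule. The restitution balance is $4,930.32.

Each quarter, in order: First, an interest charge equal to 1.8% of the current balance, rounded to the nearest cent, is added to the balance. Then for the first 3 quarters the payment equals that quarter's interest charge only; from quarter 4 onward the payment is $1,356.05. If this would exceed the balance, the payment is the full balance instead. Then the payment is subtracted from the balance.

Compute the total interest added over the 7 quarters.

$482.71

Quarter 1: opening $4,930.32; interest $88.75 → $5,019.07; payment $88.75; balance $4,930.32
Quarter 2: opening $4,930.32; interest $88.75 → $5,019.07; payment $88.75; balance $4,930.32
Quarter 3: opening $4,930.32; interest $88.75 → $5,019.07; payment $88.75; balance $4,930.32
Quarter 4: opening $4,930.32; interest $88.75 → $5,019.07; payment $1,356.05; balance $3,663.02
Quarter 5: opening $3,663.02; interest $65.93 → $3,728.95; payment $1,356.05; balance $2,372.90
Quarter 6: opening $2,372.90; interest $42.71 → $2,415.61; payment $1,356.05; balance $1,059.56
Quarter 7: opening $1,059.56; interest $19.07 → $1,078.63; payment $1,078.63; balance $0.00
Total interest: $88.75 + $88.75 + $88.75 + $88.75 + $65.93 + $42.71 + $19.07 = $482.71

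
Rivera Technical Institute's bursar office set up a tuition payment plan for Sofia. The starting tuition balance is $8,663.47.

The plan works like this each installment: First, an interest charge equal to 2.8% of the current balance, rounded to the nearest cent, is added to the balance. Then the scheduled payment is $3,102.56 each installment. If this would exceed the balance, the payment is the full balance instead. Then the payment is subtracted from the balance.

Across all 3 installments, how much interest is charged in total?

$485.26

Installment 1: $8,663.47 +$242.58 interest = $8,906.05; pay $3,102.56 → $5,803.49
Installment 2: $5,803.49 +$162.50 interest = $5,965.99; pay $3,102.56 → $2,863.43
Installment 3: $2,863.43 +$80.18 interest = $2,943.61; pay $2,943.61 → $0.00
Total interest: $242.58 + $162.50 + $80.18 = $485.26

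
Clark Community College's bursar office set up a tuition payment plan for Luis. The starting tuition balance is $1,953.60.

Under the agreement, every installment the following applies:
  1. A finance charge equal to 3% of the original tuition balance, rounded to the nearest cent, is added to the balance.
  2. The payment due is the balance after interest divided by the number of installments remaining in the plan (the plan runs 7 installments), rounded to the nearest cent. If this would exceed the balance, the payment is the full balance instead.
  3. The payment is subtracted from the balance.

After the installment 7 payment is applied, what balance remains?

$0.00

# | Opening | Interest | Payment | End bal
1 | $1,953.60 | $58.61 | $287.46 | $1,724.75
2 | $1,724.75 | $58.61 | $297.23 | $1,486.13
3 | $1,486.13 | $58.61 | $308.95 | $1,235.79
4 | $1,235.79 | $58.61 | $323.60 | $970.80
5 | $970.80 | $58.61 | $343.14 | $686.27
6 | $686.27 | $58.61 | $372.44 | $372.44
7 | $372.44 | $58.61 | $431.05 | $0.00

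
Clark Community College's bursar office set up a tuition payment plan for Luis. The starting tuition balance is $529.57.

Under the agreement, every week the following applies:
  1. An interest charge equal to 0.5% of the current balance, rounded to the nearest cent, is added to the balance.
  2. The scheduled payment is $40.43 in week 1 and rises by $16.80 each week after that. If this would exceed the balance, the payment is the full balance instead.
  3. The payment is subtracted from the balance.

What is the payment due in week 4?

# | Opening | Interest | Payment | End bal
1 | $529.57 | $2.65 | $40.43 | $491.79
2 | $491.79 | $2.46 | $57.23 | $437.02
3 | $437.02 | $2.19 | $74.03 | $365.18
4 | $365.18 | $1.83 | $90.83 | $276.18

$90.83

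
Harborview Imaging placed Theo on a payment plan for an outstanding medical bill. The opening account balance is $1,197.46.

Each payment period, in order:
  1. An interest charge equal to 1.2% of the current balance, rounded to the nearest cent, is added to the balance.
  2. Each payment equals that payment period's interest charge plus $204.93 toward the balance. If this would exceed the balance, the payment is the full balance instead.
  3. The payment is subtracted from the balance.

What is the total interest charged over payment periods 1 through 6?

$49.32

Payment period 1: opening $1,197.46; interest $14.37 → $1,211.83; payment $219.30; balance $992.53
Payment period 2: opening $992.53; interest $11.91 → $1,004.44; payment $216.84; balance $787.60
Payment period 3: opening $787.60; interest $9.45 → $797.05; payment $214.38; balance $582.67
Payment period 4: opening $582.67; interest $6.99 → $589.66; payment $211.92; balance $377.74
Payment period 5: opening $377.74; interest $4.53 → $382.27; payment $209.46; balance $172.81
Payment period 6: opening $172.81; interest $2.07 → $174.88; payment $174.88; balance $0.00
Total interest: $14.37 + $11.91 + $9.45 + $6.99 + $4.53 + $2.07 = $49.32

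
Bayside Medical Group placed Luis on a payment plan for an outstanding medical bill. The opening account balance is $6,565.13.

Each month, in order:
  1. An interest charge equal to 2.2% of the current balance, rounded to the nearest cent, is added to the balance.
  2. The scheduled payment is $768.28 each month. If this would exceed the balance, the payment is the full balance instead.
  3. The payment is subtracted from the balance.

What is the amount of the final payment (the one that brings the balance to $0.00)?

Month 1: $6,565.13 +$144.43 interest = $6,709.56; pay $768.28 → $5,941.28
Month 2: $5,941.28 +$130.71 interest = $6,071.99; pay $768.28 → $5,303.71
Month 3: $5,303.71 +$116.68 interest = $5,420.39; pay $768.28 → $4,652.11
Month 4: $4,652.11 +$102.35 interest = $4,754.46; pay $768.28 → $3,986.18
Month 5: $3,986.18 +$87.70 interest = $4,073.88; pay $768.28 → $3,305.60
Month 6: $3,305.60 +$72.72 interest = $3,378.32; pay $768.28 → $2,610.04
Month 7: $2,610.04 +$57.42 interest = $2,667.46; pay $768.28 → $1,899.18
Month 8: $1,899.18 +$41.78 interest = $1,940.96; pay $768.28 → $1,172.68
Month 9: $1,172.68 +$25.80 interest = $1,198.48; pay $768.28 → $430.20
Month 10: $430.20 +$9.46 interest = $439.66; pay $439.66 → $0.00

$439.66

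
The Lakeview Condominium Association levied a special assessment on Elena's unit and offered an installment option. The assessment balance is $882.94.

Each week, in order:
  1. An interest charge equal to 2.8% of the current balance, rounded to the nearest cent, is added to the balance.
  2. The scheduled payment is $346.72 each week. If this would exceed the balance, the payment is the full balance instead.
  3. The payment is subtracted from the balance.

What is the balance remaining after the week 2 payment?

# | Opening | Interest | Payment | End bal
1 | $882.94 | $24.72 | $346.72 | $560.94
2 | $560.94 | $15.71 | $346.72 | $229.93

$229.93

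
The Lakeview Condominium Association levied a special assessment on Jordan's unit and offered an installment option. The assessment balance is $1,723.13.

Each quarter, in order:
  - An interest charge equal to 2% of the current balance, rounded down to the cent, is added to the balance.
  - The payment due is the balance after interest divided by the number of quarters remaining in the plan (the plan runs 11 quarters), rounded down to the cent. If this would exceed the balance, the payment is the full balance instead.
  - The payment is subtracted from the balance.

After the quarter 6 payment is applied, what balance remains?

$882.05

Quarter 1: $1,723.13 +$34.46 interest = $1,757.59; pay $159.78 → $1,597.81
Quarter 2: $1,597.81 +$31.95 interest = $1,629.76; pay $162.97 → $1,466.79
Quarter 3: $1,466.79 +$29.33 interest = $1,496.12; pay $166.23 → $1,329.89
Quarter 4: $1,329.89 +$26.59 interest = $1,356.48; pay $169.56 → $1,186.92
Quarter 5: $1,186.92 +$23.73 interest = $1,210.65; pay $172.95 → $1,037.70
Quarter 6: $1,037.70 +$20.75 interest = $1,058.45; pay $176.40 → $882.05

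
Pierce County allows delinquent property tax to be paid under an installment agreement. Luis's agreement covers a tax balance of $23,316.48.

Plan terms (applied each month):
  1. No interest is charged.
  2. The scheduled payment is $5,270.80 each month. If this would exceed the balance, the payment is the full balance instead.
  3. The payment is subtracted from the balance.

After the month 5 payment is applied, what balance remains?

$0.00

Month 1: opening $23,316.48; payment $5,270.80; balance $18,045.68
Month 2: opening $18,045.68; payment $5,270.80; balance $12,774.88
Month 3: opening $12,774.88; payment $5,270.80; balance $7,504.08
Month 4: opening $7,504.08; payment $5,270.80; balance $2,233.28
Month 5: opening $2,233.28; payment $2,233.28; balance $0.00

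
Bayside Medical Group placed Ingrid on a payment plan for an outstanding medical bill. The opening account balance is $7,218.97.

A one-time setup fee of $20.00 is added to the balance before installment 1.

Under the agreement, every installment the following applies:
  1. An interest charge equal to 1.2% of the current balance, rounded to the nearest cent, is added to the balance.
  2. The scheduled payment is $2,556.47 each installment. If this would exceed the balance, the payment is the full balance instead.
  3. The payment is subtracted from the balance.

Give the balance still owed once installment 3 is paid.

Installment 1: $7,238.97 +$86.87 interest = $7,325.84; pay $2,556.47 → $4,769.37
Installment 2: $4,769.37 +$57.23 interest = $4,826.60; pay $2,556.47 → $2,270.13
Installment 3: $2,270.13 +$27.24 interest = $2,297.37; pay $2,297.37 → $0.00

$0.00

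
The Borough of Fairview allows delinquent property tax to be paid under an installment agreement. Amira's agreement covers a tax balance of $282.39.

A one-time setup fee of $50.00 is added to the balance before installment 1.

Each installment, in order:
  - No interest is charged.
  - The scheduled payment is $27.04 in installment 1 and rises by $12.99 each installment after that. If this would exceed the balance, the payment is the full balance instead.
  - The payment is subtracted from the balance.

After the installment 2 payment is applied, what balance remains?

Installment 1: opening $332.39; payment $27.04; balance $305.35
Installment 2: opening $305.35; payment $40.03; balance $265.32

$265.32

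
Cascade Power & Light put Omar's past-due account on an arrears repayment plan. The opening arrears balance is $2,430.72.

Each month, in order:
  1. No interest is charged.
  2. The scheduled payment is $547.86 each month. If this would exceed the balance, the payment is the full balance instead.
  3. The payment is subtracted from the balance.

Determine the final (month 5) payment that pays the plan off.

# | Opening | Payment | End bal
1 | $2,430.72 | $547.86 | $1,882.86
2 | $1,882.86 | $547.86 | $1,335.00
3 | $1,335.00 | $547.86 | $787.14
4 | $787.14 | $547.86 | $239.28
5 | $239.28 | $239.28 | $0.00

$239.28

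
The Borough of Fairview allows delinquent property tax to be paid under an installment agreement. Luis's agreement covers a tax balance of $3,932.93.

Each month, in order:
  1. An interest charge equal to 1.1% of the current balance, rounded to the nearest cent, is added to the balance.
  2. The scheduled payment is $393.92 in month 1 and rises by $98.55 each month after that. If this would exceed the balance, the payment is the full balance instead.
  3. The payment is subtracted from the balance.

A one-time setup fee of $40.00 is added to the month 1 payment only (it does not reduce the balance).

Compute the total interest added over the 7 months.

Month 1: $3,932.93 +$43.26 interest = $3,976.19; pay $393.92 (+ $40.00 fee) → $3,582.27
Month 2: $3,582.27 +$39.40 interest = $3,621.67; pay $492.47 → $3,129.20
Month 3: $3,129.20 +$34.42 interest = $3,163.62; pay $591.02 → $2,572.60
Month 4: $2,572.60 +$28.30 interest = $2,600.90; pay $689.57 → $1,911.33
Month 5: $1,911.33 +$21.02 interest = $1,932.35; pay $788.12 → $1,144.23
Month 6: $1,144.23 +$12.59 interest = $1,156.82; pay $886.67 → $270.15
Month 7: $270.15 +$2.97 interest = $273.12; pay $273.12 → $0.00
Total interest: $43.26 + $39.40 + $34.42 + $28.30 + $21.02 + $12.59 + $2.97 = $181.96

$181.96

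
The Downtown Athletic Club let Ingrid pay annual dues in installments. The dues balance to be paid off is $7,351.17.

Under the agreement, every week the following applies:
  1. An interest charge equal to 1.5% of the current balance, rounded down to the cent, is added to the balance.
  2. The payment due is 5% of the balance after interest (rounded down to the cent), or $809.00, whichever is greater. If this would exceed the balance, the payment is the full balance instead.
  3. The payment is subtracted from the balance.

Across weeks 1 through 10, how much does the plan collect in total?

$7,962.78

# | Opening | Interest | Payment | End bal
1 | $7,351.17 | $110.26 | $809.00 | $6,652.43
2 | $6,652.43 | $99.78 | $809.00 | $5,943.21
3 | $5,943.21 | $89.14 | $809.00 | $5,223.35
4 | $5,223.35 | $78.35 | $809.00 | $4,492.70
5 | $4,492.70 | $67.39 | $809.00 | $3,751.09
6 | $3,751.09 | $56.26 | $809.00 | $2,998.35
7 | $2,998.35 | $44.97 | $809.00 | $2,234.32
8 | $2,234.32 | $33.51 | $809.00 | $1,458.83
9 | $1,458.83 | $21.88 | $809.00 | $671.71
10 | $671.71 | $10.07 | $681.78 | $0.00
Total paid: $7,962.78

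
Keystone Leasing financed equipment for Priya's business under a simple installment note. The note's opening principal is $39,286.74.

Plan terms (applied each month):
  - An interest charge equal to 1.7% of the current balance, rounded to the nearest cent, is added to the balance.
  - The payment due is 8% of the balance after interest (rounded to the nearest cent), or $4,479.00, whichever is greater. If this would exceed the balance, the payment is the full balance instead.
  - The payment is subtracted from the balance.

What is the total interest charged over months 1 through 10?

$3,627.04

Month 1: opening $39,286.74; interest $667.87 → $39,954.61; payment $4,479.00; balance $35,475.61
Month 2: opening $35,475.61; interest $603.09 → $36,078.70; payment $4,479.00; balance $31,599.70
Month 3: opening $31,599.70; interest $537.19 → $32,136.89; payment $4,479.00; balance $27,657.89
Month 4: opening $27,657.89; interest $470.18 → $28,128.07; payment $4,479.00; balance $23,649.07
Month 5: opening $23,649.07; interest $402.03 → $24,051.10; payment $4,479.00; balance $19,572.10
Month 6: opening $19,572.10; interest $332.73 → $19,904.83; payment $4,479.00; balance $15,425.83
Month 7: opening $15,425.83; interest $262.24 → $15,688.07; payment $4,479.00; balance $11,209.07
Month 8: opening $11,209.07; interest $190.55 → $11,399.62; payment $4,479.00; balance $6,920.62
Month 9: opening $6,920.62; interest $117.65 → $7,038.27; payment $4,479.00; balance $2,559.27
Month 10: opening $2,559.27; interest $43.51 → $2,602.78; payment $2,602.78; balance $0.00
Total interest: $667.87 + $603.09 + $537.19 + $470.18 + $402.03 + $332.73 + $262.24 + $190.55 + $117.65 + $43.51 = $3,627.04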